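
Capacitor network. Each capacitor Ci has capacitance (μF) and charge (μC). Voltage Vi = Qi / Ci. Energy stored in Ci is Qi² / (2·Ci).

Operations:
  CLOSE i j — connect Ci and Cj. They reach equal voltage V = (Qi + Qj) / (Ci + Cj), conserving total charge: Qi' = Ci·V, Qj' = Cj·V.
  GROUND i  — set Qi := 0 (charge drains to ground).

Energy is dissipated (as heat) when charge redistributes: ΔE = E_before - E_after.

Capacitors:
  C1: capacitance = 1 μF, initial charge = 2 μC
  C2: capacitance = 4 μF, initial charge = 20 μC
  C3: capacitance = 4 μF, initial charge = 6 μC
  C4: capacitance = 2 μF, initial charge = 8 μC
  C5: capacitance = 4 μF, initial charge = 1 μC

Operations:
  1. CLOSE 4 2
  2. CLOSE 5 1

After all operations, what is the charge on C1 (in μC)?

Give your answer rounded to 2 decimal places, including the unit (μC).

Initial: C1(1μF, Q=2μC, V=2.00V), C2(4μF, Q=20μC, V=5.00V), C3(4μF, Q=6μC, V=1.50V), C4(2μF, Q=8μC, V=4.00V), C5(4μF, Q=1μC, V=0.25V)
Op 1: CLOSE 4-2: Q_total=28.00, C_total=6.00, V=4.67; Q4=9.33, Q2=18.67; dissipated=0.667
Op 2: CLOSE 5-1: Q_total=3.00, C_total=5.00, V=0.60; Q5=2.40, Q1=0.60; dissipated=1.225
Final charges: Q1=0.60, Q2=18.67, Q3=6.00, Q4=9.33, Q5=2.40

Answer: 0.60 μC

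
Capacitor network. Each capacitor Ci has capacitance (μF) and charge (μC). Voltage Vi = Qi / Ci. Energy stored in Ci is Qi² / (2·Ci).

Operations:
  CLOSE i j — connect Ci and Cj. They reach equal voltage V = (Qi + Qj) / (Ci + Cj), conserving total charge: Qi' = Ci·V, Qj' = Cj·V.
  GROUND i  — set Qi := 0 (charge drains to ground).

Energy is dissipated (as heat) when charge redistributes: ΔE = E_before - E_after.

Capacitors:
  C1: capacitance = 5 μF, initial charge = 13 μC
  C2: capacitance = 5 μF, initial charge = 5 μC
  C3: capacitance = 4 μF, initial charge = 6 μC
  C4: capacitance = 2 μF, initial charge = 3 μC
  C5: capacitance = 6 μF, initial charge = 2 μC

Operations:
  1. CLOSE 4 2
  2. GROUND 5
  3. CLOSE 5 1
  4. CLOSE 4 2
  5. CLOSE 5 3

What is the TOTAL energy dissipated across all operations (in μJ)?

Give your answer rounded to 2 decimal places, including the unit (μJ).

Initial: C1(5μF, Q=13μC, V=2.60V), C2(5μF, Q=5μC, V=1.00V), C3(4μF, Q=6μC, V=1.50V), C4(2μF, Q=3μC, V=1.50V), C5(6μF, Q=2μC, V=0.33V)
Op 1: CLOSE 4-2: Q_total=8.00, C_total=7.00, V=1.14; Q4=2.29, Q2=5.71; dissipated=0.179
Op 2: GROUND 5: Q5=0; energy lost=0.333
Op 3: CLOSE 5-1: Q_total=13.00, C_total=11.00, V=1.18; Q5=7.09, Q1=5.91; dissipated=9.218
Op 4: CLOSE 4-2: Q_total=8.00, C_total=7.00, V=1.14; Q4=2.29, Q2=5.71; dissipated=0.000
Op 5: CLOSE 5-3: Q_total=13.09, C_total=10.00, V=1.31; Q5=7.85, Q3=5.24; dissipated=0.121
Total dissipated: 9.852 μJ

Answer: 9.85 μJ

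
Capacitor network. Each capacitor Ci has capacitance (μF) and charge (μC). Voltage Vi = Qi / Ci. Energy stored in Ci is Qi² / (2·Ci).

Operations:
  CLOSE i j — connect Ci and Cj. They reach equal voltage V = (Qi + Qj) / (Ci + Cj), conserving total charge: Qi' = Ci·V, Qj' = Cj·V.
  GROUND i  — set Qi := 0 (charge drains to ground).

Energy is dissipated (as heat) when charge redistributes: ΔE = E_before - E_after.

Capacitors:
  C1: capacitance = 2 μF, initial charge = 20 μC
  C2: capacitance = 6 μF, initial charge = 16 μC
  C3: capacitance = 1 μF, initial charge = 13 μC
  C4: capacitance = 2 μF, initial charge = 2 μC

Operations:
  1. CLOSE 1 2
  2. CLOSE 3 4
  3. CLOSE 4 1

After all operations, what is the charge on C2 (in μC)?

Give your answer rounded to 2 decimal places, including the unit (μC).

Answer: 27.00 μC

Derivation:
Initial: C1(2μF, Q=20μC, V=10.00V), C2(6μF, Q=16μC, V=2.67V), C3(1μF, Q=13μC, V=13.00V), C4(2μF, Q=2μC, V=1.00V)
Op 1: CLOSE 1-2: Q_total=36.00, C_total=8.00, V=4.50; Q1=9.00, Q2=27.00; dissipated=40.333
Op 2: CLOSE 3-4: Q_total=15.00, C_total=3.00, V=5.00; Q3=5.00, Q4=10.00; dissipated=48.000
Op 3: CLOSE 4-1: Q_total=19.00, C_total=4.00, V=4.75; Q4=9.50, Q1=9.50; dissipated=0.125
Final charges: Q1=9.50, Q2=27.00, Q3=5.00, Q4=9.50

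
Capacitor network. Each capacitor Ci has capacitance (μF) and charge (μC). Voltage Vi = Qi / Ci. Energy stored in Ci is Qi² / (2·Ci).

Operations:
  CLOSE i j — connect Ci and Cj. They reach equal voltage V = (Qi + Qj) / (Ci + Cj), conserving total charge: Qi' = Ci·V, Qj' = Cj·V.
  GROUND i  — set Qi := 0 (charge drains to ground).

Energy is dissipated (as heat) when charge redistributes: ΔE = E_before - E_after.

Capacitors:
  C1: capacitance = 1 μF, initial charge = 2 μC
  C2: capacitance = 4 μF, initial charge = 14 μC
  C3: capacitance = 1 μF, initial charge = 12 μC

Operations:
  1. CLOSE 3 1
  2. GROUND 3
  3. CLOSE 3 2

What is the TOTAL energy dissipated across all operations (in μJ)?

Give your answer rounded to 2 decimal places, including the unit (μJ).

Initial: C1(1μF, Q=2μC, V=2.00V), C2(4μF, Q=14μC, V=3.50V), C3(1μF, Q=12μC, V=12.00V)
Op 1: CLOSE 3-1: Q_total=14.00, C_total=2.00, V=7.00; Q3=7.00, Q1=7.00; dissipated=25.000
Op 2: GROUND 3: Q3=0; energy lost=24.500
Op 3: CLOSE 3-2: Q_total=14.00, C_total=5.00, V=2.80; Q3=2.80, Q2=11.20; dissipated=4.900
Total dissipated: 54.400 μJ

Answer: 54.40 μJ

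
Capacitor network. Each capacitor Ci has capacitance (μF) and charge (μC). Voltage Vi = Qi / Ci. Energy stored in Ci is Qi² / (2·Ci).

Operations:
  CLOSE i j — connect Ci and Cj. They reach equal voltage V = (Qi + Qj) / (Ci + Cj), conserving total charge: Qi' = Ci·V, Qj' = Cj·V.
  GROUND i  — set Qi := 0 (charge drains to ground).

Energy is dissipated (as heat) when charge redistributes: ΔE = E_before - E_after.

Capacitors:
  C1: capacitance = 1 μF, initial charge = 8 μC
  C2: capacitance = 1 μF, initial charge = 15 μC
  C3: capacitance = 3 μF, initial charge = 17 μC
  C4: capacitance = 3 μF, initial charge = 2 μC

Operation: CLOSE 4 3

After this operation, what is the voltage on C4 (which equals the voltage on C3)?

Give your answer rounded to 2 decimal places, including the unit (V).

Initial: C1(1μF, Q=8μC, V=8.00V), C2(1μF, Q=15μC, V=15.00V), C3(3μF, Q=17μC, V=5.67V), C4(3μF, Q=2μC, V=0.67V)
Op 1: CLOSE 4-3: Q_total=19.00, C_total=6.00, V=3.17; Q4=9.50, Q3=9.50; dissipated=18.750

Answer: 3.17 V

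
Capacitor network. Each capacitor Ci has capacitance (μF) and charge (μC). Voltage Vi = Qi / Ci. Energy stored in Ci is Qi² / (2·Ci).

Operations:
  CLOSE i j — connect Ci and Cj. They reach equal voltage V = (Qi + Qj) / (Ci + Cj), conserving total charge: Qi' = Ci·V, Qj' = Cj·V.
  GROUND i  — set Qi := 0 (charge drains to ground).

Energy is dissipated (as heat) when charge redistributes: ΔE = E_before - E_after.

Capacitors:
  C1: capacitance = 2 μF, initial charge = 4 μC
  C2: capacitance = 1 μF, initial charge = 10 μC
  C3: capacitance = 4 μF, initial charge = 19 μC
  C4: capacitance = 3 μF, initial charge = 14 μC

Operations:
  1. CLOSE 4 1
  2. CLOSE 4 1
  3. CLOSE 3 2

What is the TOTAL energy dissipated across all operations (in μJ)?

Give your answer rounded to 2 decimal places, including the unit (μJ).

Initial: C1(2μF, Q=4μC, V=2.00V), C2(1μF, Q=10μC, V=10.00V), C3(4μF, Q=19μC, V=4.75V), C4(3μF, Q=14μC, V=4.67V)
Op 1: CLOSE 4-1: Q_total=18.00, C_total=5.00, V=3.60; Q4=10.80, Q1=7.20; dissipated=4.267
Op 2: CLOSE 4-1: Q_total=18.00, C_total=5.00, V=3.60; Q4=10.80, Q1=7.20; dissipated=0.000
Op 3: CLOSE 3-2: Q_total=29.00, C_total=5.00, V=5.80; Q3=23.20, Q2=5.80; dissipated=11.025
Total dissipated: 15.292 μJ

Answer: 15.29 μJ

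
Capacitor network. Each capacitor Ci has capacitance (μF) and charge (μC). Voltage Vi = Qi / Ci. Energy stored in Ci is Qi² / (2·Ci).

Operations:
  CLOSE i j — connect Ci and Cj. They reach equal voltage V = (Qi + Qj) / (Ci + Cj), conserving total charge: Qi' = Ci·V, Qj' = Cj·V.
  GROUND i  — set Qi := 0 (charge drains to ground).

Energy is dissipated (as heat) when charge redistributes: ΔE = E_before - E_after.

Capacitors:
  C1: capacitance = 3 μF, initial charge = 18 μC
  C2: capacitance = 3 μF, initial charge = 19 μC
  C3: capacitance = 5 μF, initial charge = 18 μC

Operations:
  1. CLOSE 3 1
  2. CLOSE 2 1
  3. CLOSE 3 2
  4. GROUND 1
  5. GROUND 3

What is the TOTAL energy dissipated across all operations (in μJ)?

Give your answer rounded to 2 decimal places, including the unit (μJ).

Answer: 111.37 μJ

Derivation:
Initial: C1(3μF, Q=18μC, V=6.00V), C2(3μF, Q=19μC, V=6.33V), C3(5μF, Q=18μC, V=3.60V)
Op 1: CLOSE 3-1: Q_total=36.00, C_total=8.00, V=4.50; Q3=22.50, Q1=13.50; dissipated=5.400
Op 2: CLOSE 2-1: Q_total=32.50, C_total=6.00, V=5.42; Q2=16.25, Q1=16.25; dissipated=2.521
Op 3: CLOSE 3-2: Q_total=38.75, C_total=8.00, V=4.84; Q3=24.22, Q2=14.53; dissipated=0.788
Op 4: GROUND 1: Q1=0; energy lost=44.010
Op 5: GROUND 3: Q3=0; energy lost=58.655
Total dissipated: 111.374 μJ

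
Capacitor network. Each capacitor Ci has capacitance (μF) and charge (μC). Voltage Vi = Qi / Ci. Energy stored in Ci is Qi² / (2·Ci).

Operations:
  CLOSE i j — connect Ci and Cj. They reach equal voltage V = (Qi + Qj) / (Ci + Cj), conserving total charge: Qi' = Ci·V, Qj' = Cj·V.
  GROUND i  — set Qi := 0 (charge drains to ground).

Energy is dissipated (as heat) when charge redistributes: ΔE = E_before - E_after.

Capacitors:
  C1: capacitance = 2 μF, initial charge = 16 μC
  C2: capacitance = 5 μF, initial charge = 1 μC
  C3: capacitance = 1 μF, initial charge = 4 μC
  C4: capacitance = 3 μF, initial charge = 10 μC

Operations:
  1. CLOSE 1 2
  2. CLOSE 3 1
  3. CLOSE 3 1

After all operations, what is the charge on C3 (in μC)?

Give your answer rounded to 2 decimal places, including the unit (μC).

Answer: 2.95 μC

Derivation:
Initial: C1(2μF, Q=16μC, V=8.00V), C2(5μF, Q=1μC, V=0.20V), C3(1μF, Q=4μC, V=4.00V), C4(3μF, Q=10μC, V=3.33V)
Op 1: CLOSE 1-2: Q_total=17.00, C_total=7.00, V=2.43; Q1=4.86, Q2=12.14; dissipated=43.457
Op 2: CLOSE 3-1: Q_total=8.86, C_total=3.00, V=2.95; Q3=2.95, Q1=5.90; dissipated=0.823
Op 3: CLOSE 3-1: Q_total=8.86, C_total=3.00, V=2.95; Q3=2.95, Q1=5.90; dissipated=0.000
Final charges: Q1=5.90, Q2=12.14, Q3=2.95, Q4=10.00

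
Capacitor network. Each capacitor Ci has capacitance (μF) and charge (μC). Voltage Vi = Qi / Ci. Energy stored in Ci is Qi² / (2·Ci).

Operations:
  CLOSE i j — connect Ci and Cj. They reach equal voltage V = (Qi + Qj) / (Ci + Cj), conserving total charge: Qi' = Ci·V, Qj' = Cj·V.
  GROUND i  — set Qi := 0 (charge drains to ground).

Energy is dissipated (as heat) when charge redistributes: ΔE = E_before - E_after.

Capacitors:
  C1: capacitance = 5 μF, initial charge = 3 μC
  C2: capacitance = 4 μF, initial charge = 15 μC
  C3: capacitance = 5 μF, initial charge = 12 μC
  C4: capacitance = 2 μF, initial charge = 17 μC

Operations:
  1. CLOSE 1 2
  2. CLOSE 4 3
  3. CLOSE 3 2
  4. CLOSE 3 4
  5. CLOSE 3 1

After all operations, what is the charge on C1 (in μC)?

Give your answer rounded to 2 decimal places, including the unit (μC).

Initial: C1(5μF, Q=3μC, V=0.60V), C2(4μF, Q=15μC, V=3.75V), C3(5μF, Q=12μC, V=2.40V), C4(2μF, Q=17μC, V=8.50V)
Op 1: CLOSE 1-2: Q_total=18.00, C_total=9.00, V=2.00; Q1=10.00, Q2=8.00; dissipated=11.025
Op 2: CLOSE 4-3: Q_total=29.00, C_total=7.00, V=4.14; Q4=8.29, Q3=20.71; dissipated=26.579
Op 3: CLOSE 3-2: Q_total=28.71, C_total=9.00, V=3.19; Q3=15.95, Q2=12.76; dissipated=5.102
Op 4: CLOSE 3-4: Q_total=24.24, C_total=7.00, V=3.46; Q3=17.31, Q4=6.93; dissipated=0.648
Op 5: CLOSE 3-1: Q_total=27.31, C_total=10.00, V=2.73; Q3=13.66, Q1=13.66; dissipated=2.674
Final charges: Q1=13.66, Q2=12.76, Q3=13.66, Q4=6.93

Answer: 13.66 μC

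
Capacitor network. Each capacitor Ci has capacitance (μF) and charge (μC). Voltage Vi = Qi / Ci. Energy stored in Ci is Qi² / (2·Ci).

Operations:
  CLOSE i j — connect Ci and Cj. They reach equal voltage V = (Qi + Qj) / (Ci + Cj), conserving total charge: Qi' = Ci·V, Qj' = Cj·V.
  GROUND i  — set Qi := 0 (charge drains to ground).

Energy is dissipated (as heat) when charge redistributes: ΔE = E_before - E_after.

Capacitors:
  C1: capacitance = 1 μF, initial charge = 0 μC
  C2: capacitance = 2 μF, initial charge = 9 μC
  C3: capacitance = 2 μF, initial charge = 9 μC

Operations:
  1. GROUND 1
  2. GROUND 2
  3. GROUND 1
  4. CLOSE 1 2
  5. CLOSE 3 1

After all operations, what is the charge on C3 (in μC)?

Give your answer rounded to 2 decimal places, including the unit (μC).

Initial: C1(1μF, Q=0μC, V=0.00V), C2(2μF, Q=9μC, V=4.50V), C3(2μF, Q=9μC, V=4.50V)
Op 1: GROUND 1: Q1=0; energy lost=0.000
Op 2: GROUND 2: Q2=0; energy lost=20.250
Op 3: GROUND 1: Q1=0; energy lost=0.000
Op 4: CLOSE 1-2: Q_total=0.00, C_total=3.00, V=0.00; Q1=0.00, Q2=0.00; dissipated=0.000
Op 5: CLOSE 3-1: Q_total=9.00, C_total=3.00, V=3.00; Q3=6.00, Q1=3.00; dissipated=6.750
Final charges: Q1=3.00, Q2=0.00, Q3=6.00

Answer: 6.00 μC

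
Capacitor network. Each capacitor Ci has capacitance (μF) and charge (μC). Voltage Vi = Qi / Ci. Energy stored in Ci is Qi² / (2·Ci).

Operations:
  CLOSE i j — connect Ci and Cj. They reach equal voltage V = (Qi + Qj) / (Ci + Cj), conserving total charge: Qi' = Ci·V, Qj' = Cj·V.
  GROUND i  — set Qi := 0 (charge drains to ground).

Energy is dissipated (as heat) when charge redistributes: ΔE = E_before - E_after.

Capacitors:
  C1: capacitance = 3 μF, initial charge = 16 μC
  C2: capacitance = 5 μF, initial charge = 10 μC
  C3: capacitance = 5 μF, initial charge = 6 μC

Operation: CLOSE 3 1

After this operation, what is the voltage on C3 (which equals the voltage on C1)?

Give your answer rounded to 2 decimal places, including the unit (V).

Answer: 2.75 V

Derivation:
Initial: C1(3μF, Q=16μC, V=5.33V), C2(5μF, Q=10μC, V=2.00V), C3(5μF, Q=6μC, V=1.20V)
Op 1: CLOSE 3-1: Q_total=22.00, C_total=8.00, V=2.75; Q3=13.75, Q1=8.25; dissipated=16.017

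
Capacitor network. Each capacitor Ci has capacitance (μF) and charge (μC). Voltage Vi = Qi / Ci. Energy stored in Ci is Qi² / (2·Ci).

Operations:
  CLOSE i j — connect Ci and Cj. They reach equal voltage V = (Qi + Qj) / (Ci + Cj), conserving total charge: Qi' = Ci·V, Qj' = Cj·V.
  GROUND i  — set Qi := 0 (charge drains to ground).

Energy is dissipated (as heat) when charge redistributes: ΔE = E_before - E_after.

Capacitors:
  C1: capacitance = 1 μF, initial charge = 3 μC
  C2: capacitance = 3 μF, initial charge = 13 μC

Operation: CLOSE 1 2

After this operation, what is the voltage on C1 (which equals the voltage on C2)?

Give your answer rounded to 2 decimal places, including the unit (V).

Initial: C1(1μF, Q=3μC, V=3.00V), C2(3μF, Q=13μC, V=4.33V)
Op 1: CLOSE 1-2: Q_total=16.00, C_total=4.00, V=4.00; Q1=4.00, Q2=12.00; dissipated=0.667

Answer: 4.00 V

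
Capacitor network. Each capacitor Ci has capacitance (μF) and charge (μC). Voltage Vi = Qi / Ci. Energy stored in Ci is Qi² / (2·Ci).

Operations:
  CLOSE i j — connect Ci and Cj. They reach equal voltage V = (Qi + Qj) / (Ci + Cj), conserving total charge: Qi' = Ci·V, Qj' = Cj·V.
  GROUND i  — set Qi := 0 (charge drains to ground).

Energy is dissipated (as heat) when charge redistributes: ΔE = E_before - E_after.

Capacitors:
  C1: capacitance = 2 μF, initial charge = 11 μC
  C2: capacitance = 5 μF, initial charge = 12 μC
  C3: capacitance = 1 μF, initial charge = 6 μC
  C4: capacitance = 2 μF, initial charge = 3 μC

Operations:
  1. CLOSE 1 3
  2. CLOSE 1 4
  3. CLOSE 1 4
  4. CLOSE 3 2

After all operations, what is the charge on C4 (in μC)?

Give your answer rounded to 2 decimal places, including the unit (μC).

Initial: C1(2μF, Q=11μC, V=5.50V), C2(5μF, Q=12μC, V=2.40V), C3(1μF, Q=6μC, V=6.00V), C4(2μF, Q=3μC, V=1.50V)
Op 1: CLOSE 1-3: Q_total=17.00, C_total=3.00, V=5.67; Q1=11.33, Q3=5.67; dissipated=0.083
Op 2: CLOSE 1-4: Q_total=14.33, C_total=4.00, V=3.58; Q1=7.17, Q4=7.17; dissipated=8.681
Op 3: CLOSE 1-4: Q_total=14.33, C_total=4.00, V=3.58; Q1=7.17, Q4=7.17; dissipated=0.000
Op 4: CLOSE 3-2: Q_total=17.67, C_total=6.00, V=2.94; Q3=2.94, Q2=14.72; dissipated=4.446
Final charges: Q1=7.17, Q2=14.72, Q3=2.94, Q4=7.17

Answer: 7.17 μC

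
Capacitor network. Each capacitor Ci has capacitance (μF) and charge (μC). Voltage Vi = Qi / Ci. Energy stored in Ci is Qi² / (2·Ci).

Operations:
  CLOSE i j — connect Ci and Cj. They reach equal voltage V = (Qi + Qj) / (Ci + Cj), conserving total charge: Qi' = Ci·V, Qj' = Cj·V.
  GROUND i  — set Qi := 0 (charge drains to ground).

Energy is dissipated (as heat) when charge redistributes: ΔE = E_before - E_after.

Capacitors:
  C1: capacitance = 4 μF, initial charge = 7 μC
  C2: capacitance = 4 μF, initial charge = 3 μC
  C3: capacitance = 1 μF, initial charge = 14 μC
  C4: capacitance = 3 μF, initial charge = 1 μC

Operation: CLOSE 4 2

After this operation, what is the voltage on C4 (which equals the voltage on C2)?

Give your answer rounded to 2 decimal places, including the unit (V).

Answer: 0.57 V

Derivation:
Initial: C1(4μF, Q=7μC, V=1.75V), C2(4μF, Q=3μC, V=0.75V), C3(1μF, Q=14μC, V=14.00V), C4(3μF, Q=1μC, V=0.33V)
Op 1: CLOSE 4-2: Q_total=4.00, C_total=7.00, V=0.57; Q4=1.71, Q2=2.29; dissipated=0.149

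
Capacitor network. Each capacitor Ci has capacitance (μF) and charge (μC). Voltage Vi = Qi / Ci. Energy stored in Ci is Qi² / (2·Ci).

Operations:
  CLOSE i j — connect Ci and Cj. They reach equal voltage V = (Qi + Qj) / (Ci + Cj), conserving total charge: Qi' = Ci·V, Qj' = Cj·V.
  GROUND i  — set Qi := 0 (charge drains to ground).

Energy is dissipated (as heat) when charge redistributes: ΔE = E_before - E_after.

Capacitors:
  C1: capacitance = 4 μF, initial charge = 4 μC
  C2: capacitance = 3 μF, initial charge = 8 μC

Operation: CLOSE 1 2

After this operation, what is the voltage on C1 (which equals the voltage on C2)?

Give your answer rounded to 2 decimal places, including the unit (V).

Answer: 1.71 V

Derivation:
Initial: C1(4μF, Q=4μC, V=1.00V), C2(3μF, Q=8μC, V=2.67V)
Op 1: CLOSE 1-2: Q_total=12.00, C_total=7.00, V=1.71; Q1=6.86, Q2=5.14; dissipated=2.381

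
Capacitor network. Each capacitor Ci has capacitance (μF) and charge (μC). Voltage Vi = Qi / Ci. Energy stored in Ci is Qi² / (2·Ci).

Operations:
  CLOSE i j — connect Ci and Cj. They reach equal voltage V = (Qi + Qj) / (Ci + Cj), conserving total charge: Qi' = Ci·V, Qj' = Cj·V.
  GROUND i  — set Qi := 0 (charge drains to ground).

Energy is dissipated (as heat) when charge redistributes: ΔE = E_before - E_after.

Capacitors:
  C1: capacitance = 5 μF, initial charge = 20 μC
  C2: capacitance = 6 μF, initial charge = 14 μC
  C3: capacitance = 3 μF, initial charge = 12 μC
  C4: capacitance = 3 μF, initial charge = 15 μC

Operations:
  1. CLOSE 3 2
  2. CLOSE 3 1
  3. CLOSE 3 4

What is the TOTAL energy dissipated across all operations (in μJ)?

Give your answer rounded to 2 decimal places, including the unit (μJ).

Initial: C1(5μF, Q=20μC, V=4.00V), C2(6μF, Q=14μC, V=2.33V), C3(3μF, Q=12μC, V=4.00V), C4(3μF, Q=15μC, V=5.00V)
Op 1: CLOSE 3-2: Q_total=26.00, C_total=9.00, V=2.89; Q3=8.67, Q2=17.33; dissipated=2.778
Op 2: CLOSE 3-1: Q_total=28.67, C_total=8.00, V=3.58; Q3=10.75, Q1=17.92; dissipated=1.157
Op 3: CLOSE 3-4: Q_total=25.75, C_total=6.00, V=4.29; Q3=12.88, Q4=12.88; dissipated=1.505
Total dissipated: 5.440 μJ

Answer: 5.44 μJ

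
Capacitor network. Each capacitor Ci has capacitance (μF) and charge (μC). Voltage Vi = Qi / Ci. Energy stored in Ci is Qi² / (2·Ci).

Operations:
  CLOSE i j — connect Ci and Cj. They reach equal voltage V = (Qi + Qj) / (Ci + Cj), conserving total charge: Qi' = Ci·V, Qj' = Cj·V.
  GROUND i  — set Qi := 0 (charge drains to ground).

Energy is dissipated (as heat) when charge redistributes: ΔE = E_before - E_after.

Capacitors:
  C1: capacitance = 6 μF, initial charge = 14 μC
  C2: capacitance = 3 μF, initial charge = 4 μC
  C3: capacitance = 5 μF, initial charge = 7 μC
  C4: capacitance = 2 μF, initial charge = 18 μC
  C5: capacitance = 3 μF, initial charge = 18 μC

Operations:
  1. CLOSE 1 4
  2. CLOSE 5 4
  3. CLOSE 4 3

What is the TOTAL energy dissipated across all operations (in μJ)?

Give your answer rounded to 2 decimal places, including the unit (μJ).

Initial: C1(6μF, Q=14μC, V=2.33V), C2(3μF, Q=4μC, V=1.33V), C3(5μF, Q=7μC, V=1.40V), C4(2μF, Q=18μC, V=9.00V), C5(3μF, Q=18μC, V=6.00V)
Op 1: CLOSE 1-4: Q_total=32.00, C_total=8.00, V=4.00; Q1=24.00, Q4=8.00; dissipated=33.333
Op 2: CLOSE 5-4: Q_total=26.00, C_total=5.00, V=5.20; Q5=15.60, Q4=10.40; dissipated=2.400
Op 3: CLOSE 4-3: Q_total=17.40, C_total=7.00, V=2.49; Q4=4.97, Q3=12.43; dissipated=10.314
Total dissipated: 46.048 μJ

Answer: 46.05 μJ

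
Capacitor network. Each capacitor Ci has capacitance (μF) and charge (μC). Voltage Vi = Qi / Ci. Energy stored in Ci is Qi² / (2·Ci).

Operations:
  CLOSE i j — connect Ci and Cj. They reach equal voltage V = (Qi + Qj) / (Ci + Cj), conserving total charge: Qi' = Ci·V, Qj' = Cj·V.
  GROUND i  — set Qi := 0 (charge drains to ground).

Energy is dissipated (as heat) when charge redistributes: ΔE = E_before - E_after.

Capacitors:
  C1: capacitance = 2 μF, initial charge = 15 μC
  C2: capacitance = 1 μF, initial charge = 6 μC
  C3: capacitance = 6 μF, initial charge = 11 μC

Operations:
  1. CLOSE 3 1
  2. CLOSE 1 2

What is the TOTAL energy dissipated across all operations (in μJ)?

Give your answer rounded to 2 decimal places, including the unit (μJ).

Initial: C1(2μF, Q=15μC, V=7.50V), C2(1μF, Q=6μC, V=6.00V), C3(6μF, Q=11μC, V=1.83V)
Op 1: CLOSE 3-1: Q_total=26.00, C_total=8.00, V=3.25; Q3=19.50, Q1=6.50; dissipated=24.083
Op 2: CLOSE 1-2: Q_total=12.50, C_total=3.00, V=4.17; Q1=8.33, Q2=4.17; dissipated=2.521
Total dissipated: 26.604 μJ

Answer: 26.60 μJ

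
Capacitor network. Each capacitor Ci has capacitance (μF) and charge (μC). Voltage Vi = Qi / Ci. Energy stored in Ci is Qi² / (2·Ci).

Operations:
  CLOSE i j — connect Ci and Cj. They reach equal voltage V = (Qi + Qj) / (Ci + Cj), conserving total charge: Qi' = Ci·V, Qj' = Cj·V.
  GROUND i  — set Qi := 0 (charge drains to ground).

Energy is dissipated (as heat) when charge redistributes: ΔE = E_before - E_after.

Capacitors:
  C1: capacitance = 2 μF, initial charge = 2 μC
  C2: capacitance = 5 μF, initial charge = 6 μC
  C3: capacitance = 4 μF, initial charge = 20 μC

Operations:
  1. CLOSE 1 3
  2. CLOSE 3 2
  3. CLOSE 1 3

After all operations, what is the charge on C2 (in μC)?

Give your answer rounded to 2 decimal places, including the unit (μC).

Initial: C1(2μF, Q=2μC, V=1.00V), C2(5μF, Q=6μC, V=1.20V), C3(4μF, Q=20μC, V=5.00V)
Op 1: CLOSE 1-3: Q_total=22.00, C_total=6.00, V=3.67; Q1=7.33, Q3=14.67; dissipated=10.667
Op 2: CLOSE 3-2: Q_total=20.67, C_total=9.00, V=2.30; Q3=9.19, Q2=11.48; dissipated=6.760
Op 3: CLOSE 1-3: Q_total=16.52, C_total=6.00, V=2.75; Q1=5.51, Q3=11.01; dissipated=1.252
Final charges: Q1=5.51, Q2=11.48, Q3=11.01

Answer: 11.48 μC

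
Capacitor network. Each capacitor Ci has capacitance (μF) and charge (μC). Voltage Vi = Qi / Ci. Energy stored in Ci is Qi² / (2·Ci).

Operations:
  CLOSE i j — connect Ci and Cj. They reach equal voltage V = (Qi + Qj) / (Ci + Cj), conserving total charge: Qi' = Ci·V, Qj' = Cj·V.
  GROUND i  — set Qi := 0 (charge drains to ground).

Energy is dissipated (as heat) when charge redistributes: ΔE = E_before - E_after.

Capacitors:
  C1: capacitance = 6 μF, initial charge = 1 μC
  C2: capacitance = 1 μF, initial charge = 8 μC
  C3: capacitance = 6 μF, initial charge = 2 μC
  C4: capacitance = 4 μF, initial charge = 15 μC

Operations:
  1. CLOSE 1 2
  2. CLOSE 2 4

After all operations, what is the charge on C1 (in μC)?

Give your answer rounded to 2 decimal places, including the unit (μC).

Answer: 7.71 μC

Derivation:
Initial: C1(6μF, Q=1μC, V=0.17V), C2(1μF, Q=8μC, V=8.00V), C3(6μF, Q=2μC, V=0.33V), C4(4μF, Q=15μC, V=3.75V)
Op 1: CLOSE 1-2: Q_total=9.00, C_total=7.00, V=1.29; Q1=7.71, Q2=1.29; dissipated=26.298
Op 2: CLOSE 2-4: Q_total=16.29, C_total=5.00, V=3.26; Q2=3.26, Q4=13.03; dissipated=2.429
Final charges: Q1=7.71, Q2=3.26, Q3=2.00, Q4=13.03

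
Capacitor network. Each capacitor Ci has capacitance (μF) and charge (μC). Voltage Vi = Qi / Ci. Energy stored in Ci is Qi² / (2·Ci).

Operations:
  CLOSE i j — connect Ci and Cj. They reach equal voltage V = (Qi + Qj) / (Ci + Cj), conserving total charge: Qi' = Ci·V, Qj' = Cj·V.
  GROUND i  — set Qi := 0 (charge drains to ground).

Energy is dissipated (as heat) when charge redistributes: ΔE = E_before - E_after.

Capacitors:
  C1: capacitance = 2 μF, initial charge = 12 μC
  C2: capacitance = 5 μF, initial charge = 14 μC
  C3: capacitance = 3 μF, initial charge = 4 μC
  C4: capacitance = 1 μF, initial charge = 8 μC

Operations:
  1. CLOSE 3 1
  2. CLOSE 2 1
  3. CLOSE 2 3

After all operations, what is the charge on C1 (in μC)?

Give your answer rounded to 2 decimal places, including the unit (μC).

Initial: C1(2μF, Q=12μC, V=6.00V), C2(5μF, Q=14μC, V=2.80V), C3(3μF, Q=4μC, V=1.33V), C4(1μF, Q=8μC, V=8.00V)
Op 1: CLOSE 3-1: Q_total=16.00, C_total=5.00, V=3.20; Q3=9.60, Q1=6.40; dissipated=13.067
Op 2: CLOSE 2-1: Q_total=20.40, C_total=7.00, V=2.91; Q2=14.57, Q1=5.83; dissipated=0.114
Op 3: CLOSE 2-3: Q_total=24.17, C_total=8.00, V=3.02; Q2=15.11, Q3=9.06; dissipated=0.077
Final charges: Q1=5.83, Q2=15.11, Q3=9.06, Q4=8.00

Answer: 5.83 μC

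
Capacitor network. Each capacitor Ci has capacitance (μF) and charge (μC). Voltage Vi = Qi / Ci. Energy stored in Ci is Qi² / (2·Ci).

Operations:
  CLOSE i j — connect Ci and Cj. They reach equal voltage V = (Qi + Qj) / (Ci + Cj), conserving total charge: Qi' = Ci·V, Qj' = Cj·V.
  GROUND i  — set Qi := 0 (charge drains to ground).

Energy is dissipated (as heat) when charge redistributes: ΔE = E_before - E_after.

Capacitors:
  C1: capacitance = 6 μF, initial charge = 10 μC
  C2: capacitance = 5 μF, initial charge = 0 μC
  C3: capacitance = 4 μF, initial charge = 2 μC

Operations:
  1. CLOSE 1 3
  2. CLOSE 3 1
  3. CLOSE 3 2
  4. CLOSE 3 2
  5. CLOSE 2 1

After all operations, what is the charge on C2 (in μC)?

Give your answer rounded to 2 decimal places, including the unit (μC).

Answer: 4.48 μC

Derivation:
Initial: C1(6μF, Q=10μC, V=1.67V), C2(5μF, Q=0μC, V=0.00V), C3(4μF, Q=2μC, V=0.50V)
Op 1: CLOSE 1-3: Q_total=12.00, C_total=10.00, V=1.20; Q1=7.20, Q3=4.80; dissipated=1.633
Op 2: CLOSE 3-1: Q_total=12.00, C_total=10.00, V=1.20; Q3=4.80, Q1=7.20; dissipated=0.000
Op 3: CLOSE 3-2: Q_total=4.80, C_total=9.00, V=0.53; Q3=2.13, Q2=2.67; dissipated=1.600
Op 4: CLOSE 3-2: Q_total=4.80, C_total=9.00, V=0.53; Q3=2.13, Q2=2.67; dissipated=0.000
Op 5: CLOSE 2-1: Q_total=9.87, C_total=11.00, V=0.90; Q2=4.48, Q1=5.38; dissipated=0.606
Final charges: Q1=5.38, Q2=4.48, Q3=2.13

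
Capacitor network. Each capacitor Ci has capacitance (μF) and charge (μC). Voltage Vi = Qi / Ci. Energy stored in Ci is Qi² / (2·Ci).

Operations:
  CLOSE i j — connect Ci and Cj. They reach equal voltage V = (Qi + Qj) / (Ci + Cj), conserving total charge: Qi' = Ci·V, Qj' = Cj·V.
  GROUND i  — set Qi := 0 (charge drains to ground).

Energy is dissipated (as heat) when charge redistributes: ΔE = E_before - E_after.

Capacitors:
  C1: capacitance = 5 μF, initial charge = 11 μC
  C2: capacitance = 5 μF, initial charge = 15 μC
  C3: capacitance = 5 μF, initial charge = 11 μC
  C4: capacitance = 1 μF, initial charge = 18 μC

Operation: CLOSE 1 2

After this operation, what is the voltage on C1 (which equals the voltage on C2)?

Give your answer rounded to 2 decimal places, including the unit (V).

Answer: 2.60 V

Derivation:
Initial: C1(5μF, Q=11μC, V=2.20V), C2(5μF, Q=15μC, V=3.00V), C3(5μF, Q=11μC, V=2.20V), C4(1μF, Q=18μC, V=18.00V)
Op 1: CLOSE 1-2: Q_total=26.00, C_total=10.00, V=2.60; Q1=13.00, Q2=13.00; dissipated=0.800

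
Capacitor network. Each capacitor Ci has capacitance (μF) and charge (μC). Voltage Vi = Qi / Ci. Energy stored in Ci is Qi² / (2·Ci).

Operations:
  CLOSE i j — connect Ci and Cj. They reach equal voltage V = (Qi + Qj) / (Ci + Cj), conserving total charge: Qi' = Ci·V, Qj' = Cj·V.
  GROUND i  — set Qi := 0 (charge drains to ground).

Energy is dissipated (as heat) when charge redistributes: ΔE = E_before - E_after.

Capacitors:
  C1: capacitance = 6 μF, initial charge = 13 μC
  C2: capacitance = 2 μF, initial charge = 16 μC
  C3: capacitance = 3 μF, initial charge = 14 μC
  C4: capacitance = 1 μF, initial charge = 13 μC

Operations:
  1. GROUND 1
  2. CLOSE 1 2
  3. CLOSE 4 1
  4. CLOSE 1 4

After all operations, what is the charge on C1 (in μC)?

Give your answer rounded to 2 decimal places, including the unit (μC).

Answer: 21.43 μC

Derivation:
Initial: C1(6μF, Q=13μC, V=2.17V), C2(2μF, Q=16μC, V=8.00V), C3(3μF, Q=14μC, V=4.67V), C4(1μF, Q=13μC, V=13.00V)
Op 1: GROUND 1: Q1=0; energy lost=14.083
Op 2: CLOSE 1-2: Q_total=16.00, C_total=8.00, V=2.00; Q1=12.00, Q2=4.00; dissipated=48.000
Op 3: CLOSE 4-1: Q_total=25.00, C_total=7.00, V=3.57; Q4=3.57, Q1=21.43; dissipated=51.857
Op 4: CLOSE 1-4: Q_total=25.00, C_total=7.00, V=3.57; Q1=21.43, Q4=3.57; dissipated=0.000
Final charges: Q1=21.43, Q2=4.00, Q3=14.00, Q4=3.57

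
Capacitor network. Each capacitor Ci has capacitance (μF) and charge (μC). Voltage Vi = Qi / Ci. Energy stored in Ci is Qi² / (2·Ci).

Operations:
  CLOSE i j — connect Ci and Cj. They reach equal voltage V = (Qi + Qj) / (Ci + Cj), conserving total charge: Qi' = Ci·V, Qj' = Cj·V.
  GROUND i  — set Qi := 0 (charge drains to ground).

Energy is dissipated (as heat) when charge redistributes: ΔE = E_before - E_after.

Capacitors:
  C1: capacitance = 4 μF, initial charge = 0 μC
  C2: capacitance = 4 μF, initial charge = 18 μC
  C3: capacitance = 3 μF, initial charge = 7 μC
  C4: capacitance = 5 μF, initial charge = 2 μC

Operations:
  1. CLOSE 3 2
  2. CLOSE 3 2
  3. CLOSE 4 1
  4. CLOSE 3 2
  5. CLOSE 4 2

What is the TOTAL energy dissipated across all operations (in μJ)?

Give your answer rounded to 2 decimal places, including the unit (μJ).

Initial: C1(4μF, Q=0μC, V=0.00V), C2(4μF, Q=18μC, V=4.50V), C3(3μF, Q=7μC, V=2.33V), C4(5μF, Q=2μC, V=0.40V)
Op 1: CLOSE 3-2: Q_total=25.00, C_total=7.00, V=3.57; Q3=10.71, Q2=14.29; dissipated=4.024
Op 2: CLOSE 3-2: Q_total=25.00, C_total=7.00, V=3.57; Q3=10.71, Q2=14.29; dissipated=0.000
Op 3: CLOSE 4-1: Q_total=2.00, C_total=9.00, V=0.22; Q4=1.11, Q1=0.89; dissipated=0.178
Op 4: CLOSE 3-2: Q_total=25.00, C_total=7.00, V=3.57; Q3=10.71, Q2=14.29; dissipated=0.000
Op 5: CLOSE 4-2: Q_total=15.40, C_total=9.00, V=1.71; Q4=8.55, Q2=6.84; dissipated=12.464
Total dissipated: 16.665 μJ

Answer: 16.67 μJ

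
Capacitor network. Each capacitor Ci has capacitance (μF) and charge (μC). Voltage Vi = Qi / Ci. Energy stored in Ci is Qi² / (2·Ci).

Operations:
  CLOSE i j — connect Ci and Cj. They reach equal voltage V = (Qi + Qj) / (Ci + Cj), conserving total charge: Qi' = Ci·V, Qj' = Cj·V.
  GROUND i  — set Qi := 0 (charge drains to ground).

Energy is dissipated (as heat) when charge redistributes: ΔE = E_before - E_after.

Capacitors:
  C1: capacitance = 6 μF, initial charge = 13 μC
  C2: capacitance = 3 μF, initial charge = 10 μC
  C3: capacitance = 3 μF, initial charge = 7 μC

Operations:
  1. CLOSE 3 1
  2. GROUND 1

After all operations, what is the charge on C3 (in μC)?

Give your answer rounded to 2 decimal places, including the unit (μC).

Answer: 6.67 μC

Derivation:
Initial: C1(6μF, Q=13μC, V=2.17V), C2(3μF, Q=10μC, V=3.33V), C3(3μF, Q=7μC, V=2.33V)
Op 1: CLOSE 3-1: Q_total=20.00, C_total=9.00, V=2.22; Q3=6.67, Q1=13.33; dissipated=0.028
Op 2: GROUND 1: Q1=0; energy lost=14.815
Final charges: Q1=0.00, Q2=10.00, Q3=6.67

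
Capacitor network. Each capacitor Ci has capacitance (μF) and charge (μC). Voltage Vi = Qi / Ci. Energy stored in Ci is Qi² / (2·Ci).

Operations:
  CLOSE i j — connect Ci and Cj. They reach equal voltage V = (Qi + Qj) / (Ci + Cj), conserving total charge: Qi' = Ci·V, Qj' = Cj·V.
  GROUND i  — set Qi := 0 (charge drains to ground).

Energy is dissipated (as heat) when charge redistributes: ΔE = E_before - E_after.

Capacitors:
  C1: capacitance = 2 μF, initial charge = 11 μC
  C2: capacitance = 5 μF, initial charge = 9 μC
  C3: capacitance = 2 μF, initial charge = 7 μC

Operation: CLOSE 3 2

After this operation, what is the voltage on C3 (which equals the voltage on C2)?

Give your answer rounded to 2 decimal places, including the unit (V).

Initial: C1(2μF, Q=11μC, V=5.50V), C2(5μF, Q=9μC, V=1.80V), C3(2μF, Q=7μC, V=3.50V)
Op 1: CLOSE 3-2: Q_total=16.00, C_total=7.00, V=2.29; Q3=4.57, Q2=11.43; dissipated=2.064

Answer: 2.29 V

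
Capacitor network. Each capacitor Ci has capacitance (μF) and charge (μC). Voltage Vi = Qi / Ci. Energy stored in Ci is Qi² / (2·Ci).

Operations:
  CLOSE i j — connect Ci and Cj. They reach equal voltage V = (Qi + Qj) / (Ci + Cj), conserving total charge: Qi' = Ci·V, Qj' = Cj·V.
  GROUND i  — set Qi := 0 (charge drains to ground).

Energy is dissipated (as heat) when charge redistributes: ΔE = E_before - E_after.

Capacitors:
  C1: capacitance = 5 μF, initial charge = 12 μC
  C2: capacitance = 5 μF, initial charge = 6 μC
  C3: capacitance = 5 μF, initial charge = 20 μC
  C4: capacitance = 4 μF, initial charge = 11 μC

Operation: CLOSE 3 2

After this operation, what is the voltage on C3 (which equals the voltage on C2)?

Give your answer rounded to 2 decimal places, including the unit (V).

Answer: 2.60 V

Derivation:
Initial: C1(5μF, Q=12μC, V=2.40V), C2(5μF, Q=6μC, V=1.20V), C3(5μF, Q=20μC, V=4.00V), C4(4μF, Q=11μC, V=2.75V)
Op 1: CLOSE 3-2: Q_total=26.00, C_total=10.00, V=2.60; Q3=13.00, Q2=13.00; dissipated=9.800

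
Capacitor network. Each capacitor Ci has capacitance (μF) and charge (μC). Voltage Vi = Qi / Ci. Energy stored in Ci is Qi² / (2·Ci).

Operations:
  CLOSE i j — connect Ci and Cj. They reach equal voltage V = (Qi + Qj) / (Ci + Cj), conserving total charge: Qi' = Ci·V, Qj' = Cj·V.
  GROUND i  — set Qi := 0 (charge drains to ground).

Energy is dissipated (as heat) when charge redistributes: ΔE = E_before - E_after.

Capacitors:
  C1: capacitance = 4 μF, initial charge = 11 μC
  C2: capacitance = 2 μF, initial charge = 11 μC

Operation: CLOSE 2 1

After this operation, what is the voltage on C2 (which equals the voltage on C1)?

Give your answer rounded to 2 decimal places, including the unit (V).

Initial: C1(4μF, Q=11μC, V=2.75V), C2(2μF, Q=11μC, V=5.50V)
Op 1: CLOSE 2-1: Q_total=22.00, C_total=6.00, V=3.67; Q2=7.33, Q1=14.67; dissipated=5.042

Answer: 3.67 V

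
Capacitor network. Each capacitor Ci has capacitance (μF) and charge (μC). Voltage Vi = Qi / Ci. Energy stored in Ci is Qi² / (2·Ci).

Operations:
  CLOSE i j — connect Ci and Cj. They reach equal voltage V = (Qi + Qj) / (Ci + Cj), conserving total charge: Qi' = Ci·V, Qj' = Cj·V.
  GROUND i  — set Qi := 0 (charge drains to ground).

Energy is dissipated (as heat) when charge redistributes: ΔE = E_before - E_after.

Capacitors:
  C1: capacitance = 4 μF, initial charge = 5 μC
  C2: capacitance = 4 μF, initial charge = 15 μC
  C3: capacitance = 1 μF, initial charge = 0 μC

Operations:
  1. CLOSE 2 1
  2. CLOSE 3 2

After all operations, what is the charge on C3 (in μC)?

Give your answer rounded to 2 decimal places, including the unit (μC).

Answer: 2.00 μC

Derivation:
Initial: C1(4μF, Q=5μC, V=1.25V), C2(4μF, Q=15μC, V=3.75V), C3(1μF, Q=0μC, V=0.00V)
Op 1: CLOSE 2-1: Q_total=20.00, C_total=8.00, V=2.50; Q2=10.00, Q1=10.00; dissipated=6.250
Op 2: CLOSE 3-2: Q_total=10.00, C_total=5.00, V=2.00; Q3=2.00, Q2=8.00; dissipated=2.500
Final charges: Q1=10.00, Q2=8.00, Q3=2.00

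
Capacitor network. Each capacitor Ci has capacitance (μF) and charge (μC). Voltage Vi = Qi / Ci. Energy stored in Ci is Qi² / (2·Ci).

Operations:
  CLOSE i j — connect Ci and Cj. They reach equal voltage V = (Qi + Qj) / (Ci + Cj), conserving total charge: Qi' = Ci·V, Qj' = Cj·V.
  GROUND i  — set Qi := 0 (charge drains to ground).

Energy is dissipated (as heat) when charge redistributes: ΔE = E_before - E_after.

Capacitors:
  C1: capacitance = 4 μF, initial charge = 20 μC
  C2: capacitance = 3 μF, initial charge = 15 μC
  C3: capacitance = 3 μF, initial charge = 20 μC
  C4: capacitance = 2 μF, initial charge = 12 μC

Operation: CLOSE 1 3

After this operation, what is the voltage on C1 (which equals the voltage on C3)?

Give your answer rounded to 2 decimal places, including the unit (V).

Initial: C1(4μF, Q=20μC, V=5.00V), C2(3μF, Q=15μC, V=5.00V), C3(3μF, Q=20μC, V=6.67V), C4(2μF, Q=12μC, V=6.00V)
Op 1: CLOSE 1-3: Q_total=40.00, C_total=7.00, V=5.71; Q1=22.86, Q3=17.14; dissipated=2.381

Answer: 5.71 V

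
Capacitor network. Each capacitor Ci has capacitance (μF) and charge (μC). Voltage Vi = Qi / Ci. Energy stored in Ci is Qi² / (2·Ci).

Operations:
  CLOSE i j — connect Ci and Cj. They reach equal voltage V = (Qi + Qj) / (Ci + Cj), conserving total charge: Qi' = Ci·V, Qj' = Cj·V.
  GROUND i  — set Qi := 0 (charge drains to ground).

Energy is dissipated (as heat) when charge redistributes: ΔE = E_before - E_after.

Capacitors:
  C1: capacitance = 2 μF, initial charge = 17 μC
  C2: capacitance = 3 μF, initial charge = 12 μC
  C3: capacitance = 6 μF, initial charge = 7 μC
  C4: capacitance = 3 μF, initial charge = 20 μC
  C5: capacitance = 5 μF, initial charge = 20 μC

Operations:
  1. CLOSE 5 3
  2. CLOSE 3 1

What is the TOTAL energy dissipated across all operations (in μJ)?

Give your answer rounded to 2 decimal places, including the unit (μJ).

Initial: C1(2μF, Q=17μC, V=8.50V), C2(3μF, Q=12μC, V=4.00V), C3(6μF, Q=7μC, V=1.17V), C4(3μF, Q=20μC, V=6.67V), C5(5μF, Q=20μC, V=4.00V)
Op 1: CLOSE 5-3: Q_total=27.00, C_total=11.00, V=2.45; Q5=12.27, Q3=14.73; dissipated=10.947
Op 2: CLOSE 3-1: Q_total=31.73, C_total=8.00, V=3.97; Q3=23.80, Q1=7.93; dissipated=27.411
Total dissipated: 38.358 μJ

Answer: 38.36 μJ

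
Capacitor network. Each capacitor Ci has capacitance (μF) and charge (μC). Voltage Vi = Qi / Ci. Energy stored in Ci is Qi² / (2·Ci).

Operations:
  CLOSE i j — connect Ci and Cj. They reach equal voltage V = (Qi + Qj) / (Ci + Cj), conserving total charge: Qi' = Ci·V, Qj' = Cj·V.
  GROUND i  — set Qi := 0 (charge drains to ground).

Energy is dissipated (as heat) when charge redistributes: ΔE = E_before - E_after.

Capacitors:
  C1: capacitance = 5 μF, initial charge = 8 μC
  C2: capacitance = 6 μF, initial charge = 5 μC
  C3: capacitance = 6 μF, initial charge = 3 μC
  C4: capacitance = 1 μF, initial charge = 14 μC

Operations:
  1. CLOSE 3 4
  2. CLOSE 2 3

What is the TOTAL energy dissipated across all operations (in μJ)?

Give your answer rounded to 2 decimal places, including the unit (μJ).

Answer: 81.92 μJ

Derivation:
Initial: C1(5μF, Q=8μC, V=1.60V), C2(6μF, Q=5μC, V=0.83V), C3(6μF, Q=3μC, V=0.50V), C4(1μF, Q=14μC, V=14.00V)
Op 1: CLOSE 3-4: Q_total=17.00, C_total=7.00, V=2.43; Q3=14.57, Q4=2.43; dissipated=78.107
Op 2: CLOSE 2-3: Q_total=19.57, C_total=12.00, V=1.63; Q2=9.79, Q3=9.79; dissipated=3.817
Total dissipated: 81.924 μJ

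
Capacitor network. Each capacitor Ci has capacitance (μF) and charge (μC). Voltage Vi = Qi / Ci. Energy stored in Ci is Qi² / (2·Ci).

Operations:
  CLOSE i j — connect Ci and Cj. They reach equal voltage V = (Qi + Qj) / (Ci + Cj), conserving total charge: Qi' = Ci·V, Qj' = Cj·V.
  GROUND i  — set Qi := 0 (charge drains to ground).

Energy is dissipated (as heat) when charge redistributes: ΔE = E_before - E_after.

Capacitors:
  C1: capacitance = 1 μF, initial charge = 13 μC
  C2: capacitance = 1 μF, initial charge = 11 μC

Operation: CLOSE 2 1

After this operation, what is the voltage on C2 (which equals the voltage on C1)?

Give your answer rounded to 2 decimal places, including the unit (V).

Initial: C1(1μF, Q=13μC, V=13.00V), C2(1μF, Q=11μC, V=11.00V)
Op 1: CLOSE 2-1: Q_total=24.00, C_total=2.00, V=12.00; Q2=12.00, Q1=12.00; dissipated=1.000

Answer: 12.00 V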